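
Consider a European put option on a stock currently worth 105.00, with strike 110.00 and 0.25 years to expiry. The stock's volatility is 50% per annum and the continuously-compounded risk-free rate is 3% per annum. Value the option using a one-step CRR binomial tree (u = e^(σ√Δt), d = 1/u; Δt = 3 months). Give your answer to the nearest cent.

CRR parameters: u = e^(σ√Δt) = e^(0.5·√0.25) = 1.2840, d = 1/u = 0.7788
Per-period rate: rΔt = 0.03·0.25 = 0.0075, so R = e^0.0075 = 1.0075
Risk-neutral probability p = (e^0.0075 − 0.7788)/(1.2840 − 0.7788) = 0.2287/0.5052 = 0.4527
Terminal stock prices: S_u = 134.8, S_d = 81.77
Terminal payoffs (K − S): max(-24.82, 0) = 0, max(28.23, 0) = 28.23
Node 0 (S = 105): V_0 = e^(−0.0075)·[0.4527·0.0000 + 0.5473·28.2259] = 15.3319

15.33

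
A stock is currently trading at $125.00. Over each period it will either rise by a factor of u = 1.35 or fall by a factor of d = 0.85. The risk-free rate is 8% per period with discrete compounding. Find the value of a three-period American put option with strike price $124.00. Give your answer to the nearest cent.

$9.10

Risk-neutral probability p = (1 + 0.08 − 0.85)/(1.35 − 0.85) = 0.2300/0.5000 = 0.4600
Terminal stock prices: S_uuu = 307.5, S_uud = 193.6, S_udd = 121.9, S_ddd = 76.77
Terminal payoffs (K − S): max(-183.5, 0) = 0, max(-69.64, 0) = 0, max(2.078, 0) = 2.078, max(47.23, 0) = 47.23
Node uu (S = 227.8): continuation = 1/1.08·[0.4600·0.0000 + 0.5400·0.0000] = 0.0000; exercise value = 0.0000 ≤ continuation, so V_uu = 0.0000
Node ud (S = 143.4): continuation = 1/1.08·[0.4600·0.0000 + 0.5400·2.0781] = 1.0391; exercise value = 0.0000 ≤ continuation, so V_ud = 1.0391
Node dd (S = 90.31): continuation = 1/1.08·[0.4600·2.0781 + 0.5400·47.2344] = 24.5023; exercise value = 33.6875 > continuation, so V_dd = 33.6875 (exercise)
Node u (S = 168.8): continuation = 1/1.08·[0.4600·0.0000 + 0.5400·1.0391] = 0.5195; exercise value = 0.0000 ≤ continuation, so V_u = 0.5195
Node d (S = 106.2): continuation = 1/1.08·[0.4600·1.0391 + 0.5400·33.6875] = 17.2863; exercise value = 17.7500 > continuation, so V_d = 17.7500 (exercise)
Node 0 (S = 125): continuation = 1/1.08·[0.4600·0.5195 + 0.5400·17.7500] = 9.0963; exercise value = 0.0000 ≤ continuation, so V_0 = 9.0963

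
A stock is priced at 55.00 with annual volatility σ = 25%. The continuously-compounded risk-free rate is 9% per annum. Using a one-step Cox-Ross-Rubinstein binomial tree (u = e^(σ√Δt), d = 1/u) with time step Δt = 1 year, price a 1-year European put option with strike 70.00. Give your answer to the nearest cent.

CRR parameters: u = e^(σ√Δt) = e^(0.25·√1) = 1.2840, d = 1/u = 0.7788
Per-period rate: rΔt = 0.09·1 = 0.09, so R = e^0.09 = 1.0942
Risk-neutral probability p = (e^0.09 − 0.7788)/(1.2840 − 0.7788) = 0.3154/0.5052 = 0.6242
Terminal stock prices: S_u = 70.62, S_d = 42.83
Terminal payoffs (K − S): max(-0.6214, 0) = 0, max(27.17, 0) = 27.17
Node 0 (S = 55): V_0 = e^(−0.09)·[0.6242·0.0000 + 0.3758·27.1660] = 9.3297

9.33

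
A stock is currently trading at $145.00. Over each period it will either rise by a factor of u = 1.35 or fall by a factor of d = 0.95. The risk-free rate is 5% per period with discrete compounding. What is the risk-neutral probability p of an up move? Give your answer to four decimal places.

Risk-neutral probability p = (1 + 0.05 − 0.95)/(1.35 − 0.95) = 0.1000/0.4000 = 0.2500

p = 0.2500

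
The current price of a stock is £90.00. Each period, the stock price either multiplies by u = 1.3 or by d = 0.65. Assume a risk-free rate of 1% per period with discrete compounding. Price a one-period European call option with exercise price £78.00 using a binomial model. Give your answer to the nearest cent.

Risk-neutral probability p = (1 + 0.01 − 0.65)/(1.3 − 0.65) = 0.3600/0.6500 = 0.5538
Terminal stock prices: S_u = 117, S_d = 58.5
Terminal payoffs (S − K): max(39, 0) = 39, max(-19.5, 0) = 0
Node 0 (S = 90): V_0 = 1/1.01·[0.5538·39.0000 + 0.4462·0.0000] = 21.3861

£21.39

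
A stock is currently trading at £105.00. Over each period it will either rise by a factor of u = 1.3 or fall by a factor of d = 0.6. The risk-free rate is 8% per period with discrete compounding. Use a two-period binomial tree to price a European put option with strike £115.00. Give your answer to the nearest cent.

£18.77

Risk-neutral probability p = (1 + 0.08 − 0.6)/(1.3 − 0.6) = 0.4800/0.7000 = 0.6857
Terminal stock prices: S_uu = 177.5, S_ud = 81.9, S_dd = 37.8
Terminal payoffs (K − S): max(-62.45, 0) = 0, max(33.1, 0) = 33.1, max(77.2, 0) = 77.2
Node u (S = 136.5): V_u = 1/1.08·[0.6857·0.0000 + 0.3143·33.1000] = 9.6323
Node d (S = 63): V_d = 1/1.08·[0.6857·33.1000 + 0.3143·77.2000] = 43.4815
Node 0 (S = 105): V_0 = 1/1.08·[0.6857·9.6323 + 0.3143·43.4815] = 18.7691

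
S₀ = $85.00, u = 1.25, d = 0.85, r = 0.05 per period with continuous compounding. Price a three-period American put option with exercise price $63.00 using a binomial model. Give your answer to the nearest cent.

$1.14

Risk-neutral probability p = (e^0.05 − 0.85)/(1.25 − 0.85) = 0.2013/0.4000 = 0.5032
Terminal stock prices: S_uuu = 166, S_uud = 112.9, S_udd = 76.77, S_ddd = 52.2
Terminal payoffs (K − S): max(-103, 0) = 0, max(-49.89, 0) = 0, max(-13.77, 0) = 0, max(10.8, 0) = 10.8
Node uu (S = 132.8): continuation = e^(−0.05)·[0.5032·0.0000 + 0.4968·0.0000] = 0.0000; exercise value = 0.0000 ≤ continuation, so V_uu = 0.0000
Node ud (S = 90.31): continuation = e^(−0.05)·[0.5032·0.0000 + 0.4968·0.0000] = 0.0000; exercise value = 0.0000 ≤ continuation, so V_ud = 0.0000
Node dd (S = 61.41): continuation = e^(−0.05)·[0.5032·0.0000 + 0.4968·10.7994] = 5.1037; exercise value = 1.5875 ≤ continuation, so V_dd = 5.1037
Node u (S = 106.2): continuation = e^(−0.05)·[0.5032·0.0000 + 0.4968·0.0000] = 0.0000; exercise value = 0.0000 ≤ continuation, so V_u = 0.0000
Node d (S = 72.25): continuation = e^(−0.05)·[0.5032·0.0000 + 0.4968·5.1037] = 2.4120; exercise value = 0.0000 ≤ continuation, so V_d = 2.4120
Node 0 (S = 85): continuation = e^(−0.05)·[0.5032·0.0000 + 0.4968·2.4120] = 1.1399; exercise value = 0.0000 ≤ continuation, so V_0 = 1.1399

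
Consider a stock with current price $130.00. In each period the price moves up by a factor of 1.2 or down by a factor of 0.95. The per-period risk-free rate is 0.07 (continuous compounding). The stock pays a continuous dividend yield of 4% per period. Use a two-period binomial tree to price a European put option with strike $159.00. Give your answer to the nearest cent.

$20.76

Per-period risk-free factor R = e^0.07 = 1.0725; dividend-adjusted growth = e^(0.07−0.04) = 1.0305.
Risk-neutral probability p = (1.0305 − 0.95)/(1.2 − 0.95) = 0.0805/0.2500 = 0.3218
Terminal stock prices: S_uu = 187.2, S_ud = 148.2, S_dd = 117.3
Terminal payoffs (K − S): max(-28.2, 0) = 0, max(10.8, 0) = 10.8, max(41.67, 0) = 41.67
Node u (S = 156): V_u = e^(−0.07)·[0.3218·0.0000 + 0.6782·10.8000] = 6.8292
Node d (S = 123.5): V_d = e^(−0.07)·[0.3218·10.8000 + 0.6782·41.6750] = 29.5931
Node 0 (S = 130): V_0 = e^(−0.07)·[0.3218·6.8292 + 0.6782·29.5931] = 20.7619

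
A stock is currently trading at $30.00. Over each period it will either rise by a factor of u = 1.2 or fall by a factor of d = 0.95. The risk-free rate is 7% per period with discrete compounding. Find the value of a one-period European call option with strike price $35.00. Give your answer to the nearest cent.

$0.45

Risk-neutral probability p = (1 + 0.07 − 0.95)/(1.2 − 0.95) = 0.1200/0.2500 = 0.4800
Terminal stock prices: S_u = 36, S_d = 28.5
Terminal payoffs (S − K): max(1, 0) = 1, max(-6.5, 0) = 0
Node 0 (S = 30): V_0 = 1/1.07·[0.4800·1.0000 + 0.5200·0.0000] = 0.4486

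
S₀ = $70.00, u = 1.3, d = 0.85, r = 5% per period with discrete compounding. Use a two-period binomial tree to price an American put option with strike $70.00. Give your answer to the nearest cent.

$5.56

Risk-neutral probability p = (1 + 0.05 − 0.85)/(1.3 − 0.85) = 0.2000/0.4500 = 0.4444
Terminal stock prices: S_uu = 118.3, S_ud = 77.35, S_dd = 50.57
Terminal payoffs (K − S): max(-48.3, 0) = 0, max(-7.35, 0) = 0, max(19.43, 0) = 19.43
Node u (S = 91): continuation = 1/1.05·[0.4444·0.0000 + 0.5556·0.0000] = 0.0000; exercise value = 0.0000 ≤ continuation, so V_u = 0.0000
Node d (S = 59.5): continuation = 1/1.05·[0.4444·0.0000 + 0.5556·19.4250] = 10.2778; exercise value = 10.5000 > continuation, so V_d = 10.5000 (exercise)
Node 0 (S = 70): continuation = 1/1.05·[0.4444·0.0000 + 0.5556·10.5000] = 5.5556; exercise value = 0.0000 ≤ continuation, so V_0 = 5.5556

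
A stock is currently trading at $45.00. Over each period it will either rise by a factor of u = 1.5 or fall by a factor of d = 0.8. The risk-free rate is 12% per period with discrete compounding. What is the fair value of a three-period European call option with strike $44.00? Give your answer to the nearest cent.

$16.30

Risk-neutral probability p = (1 + 0.12 − 0.8)/(1.5 − 0.8) = 0.3200/0.7000 = 0.4571
Terminal stock prices: S_uuu = 151.9, S_uud = 81, S_udd = 43.2, S_ddd = 23.04
Terminal payoffs (S − K): max(107.9, 0) = 107.9, max(37, 0) = 37, max(-0.8, 0) = 0, max(-20.96, 0) = 0
Node uu (S = 101.2): V_uu = 1/1.12·[0.4571·107.8750 + 0.5429·37.0000] = 61.9643
Node ud (S = 54): V_ud = 1/1.12·[0.4571·37.0000 + 0.5429·0.0000] = 15.1020
Node dd (S = 28.8): V_dd = 1/1.12·[0.4571·0.0000 + 0.5429·0.0000] = 0.0000
Node u (S = 67.5): V_u = 1/1.12·[0.4571·61.9643 + 0.5429·15.1020] = 32.6114
Node d (S = 36): V_d = 1/1.12·[0.4571·15.1020 + 0.5429·0.0000] = 6.1641
Node 0 (S = 45): V_0 = 1/1.12·[0.4571·32.6114 + 0.5429·6.1641] = 16.2985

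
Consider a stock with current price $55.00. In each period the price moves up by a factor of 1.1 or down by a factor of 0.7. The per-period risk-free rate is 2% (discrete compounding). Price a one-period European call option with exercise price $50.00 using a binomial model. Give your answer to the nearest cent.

$8.24

Risk-neutral probability p = (1 + 0.02 − 0.7)/(1.1 − 0.7) = 0.3200/0.4000 = 0.8000
Terminal stock prices: S_u = 60.5, S_d = 38.5
Terminal payoffs (S − K): max(10.5, 0) = 10.5, max(-11.5, 0) = 0
Node 0 (S = 55): V_0 = 1/1.02·[0.8000·10.5000 + 0.2000·0.0000] = 8.2353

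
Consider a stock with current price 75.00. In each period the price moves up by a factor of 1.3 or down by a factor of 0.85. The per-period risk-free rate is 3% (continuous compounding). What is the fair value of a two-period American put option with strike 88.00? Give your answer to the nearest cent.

Risk-neutral probability p = (e^0.03 − 0.85)/(1.3 − 0.85) = 0.1805/0.4500 = 0.4010
Terminal stock prices: S_uu = 126.8, S_ud = 82.88, S_dd = 54.19
Terminal payoffs (K − S): max(-38.75, 0) = 0, max(5.125, 0) = 5.125, max(33.81, 0) = 33.81
Node u (S = 97.5): continuation = e^(−0.03)·[0.4010·0.0000 + 0.5990·5.1250] = 2.9791; exercise value = 0.0000 ≤ continuation, so V_u = 2.9791
Node d (S = 63.75): continuation = e^(−0.03)·[0.4010·5.1250 + 0.5990·33.8125] = 21.6492; exercise value = 24.2500 > continuation, so V_d = 24.2500 (exercise)
Node 0 (S = 75): continuation = e^(−0.03)·[0.4010·2.9791 + 0.5990·24.2500] = 15.2556; exercise value = 13.0000 ≤ continuation, so V_0 = 15.2556

15.26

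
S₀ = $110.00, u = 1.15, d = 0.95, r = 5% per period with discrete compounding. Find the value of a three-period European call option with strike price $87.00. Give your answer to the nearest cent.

$34.85

Risk-neutral probability p = (1 + 0.05 − 0.95)/(1.15 − 0.95) = 0.1000/0.2000 = 0.5000
Terminal stock prices: S_uuu = 167.3, S_uud = 138.2, S_udd = 114.2, S_ddd = 94.31
Terminal payoffs (S − K): max(80.3, 0) = 80.3, max(51.2, 0) = 51.2, max(27.17, 0) = 27.17, max(7.311, 0) = 7.311
Node uu (S = 145.5): V_uu = 1/1.05·[0.5000·80.2962 + 0.5000·51.2012] = 62.6179
Node ud (S = 120.2): V_ud = 1/1.05·[0.5000·51.2012 + 0.5000·27.1662] = 37.3179
Node dd (S = 99.27): V_dd = 1/1.05·[0.5000·27.1662 + 0.5000·7.3112] = 16.4179
Node u (S = 126.5): V_u = 1/1.05·[0.5000·62.6179 + 0.5000·37.3179] = 47.5884
Node d (S = 104.5): V_d = 1/1.05·[0.5000·37.3179 + 0.5000·16.4179] = 25.5884
Node 0 (S = 110): V_0 = 1/1.05·[0.5000·47.5884 + 0.5000·25.5884] = 34.8461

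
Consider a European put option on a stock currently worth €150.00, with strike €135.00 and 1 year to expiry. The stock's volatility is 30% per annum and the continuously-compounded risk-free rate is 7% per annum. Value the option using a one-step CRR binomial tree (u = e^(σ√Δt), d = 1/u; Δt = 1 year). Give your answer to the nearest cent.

€10.14

CRR parameters: u = e^(σ√Δt) = e^(0.3·√1) = 1.3499, d = 1/u = 0.7408
Per-period rate: rΔt = 0.07·1 = 0.07, so R = e^0.07 = 1.0725
Risk-neutral probability p = (e^0.07 − 0.7408)/(1.3499 − 0.7408) = 0.3317/0.6090 = 0.5446
Terminal stock prices: S_u = 202.5, S_d = 111.1
Terminal payoffs (K − S): max(-67.48, 0) = 0, max(23.88, 0) = 23.88
Node 0 (S = 150): V_0 = e^(−0.07)·[0.5446·0.0000 + 0.4554·23.8773] = 10.1383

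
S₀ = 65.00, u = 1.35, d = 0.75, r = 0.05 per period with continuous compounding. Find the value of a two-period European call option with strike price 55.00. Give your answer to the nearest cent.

19.37

Risk-neutral probability p = (e^0.05 − 0.75)/(1.35 − 0.75) = 0.3013/0.6000 = 0.5021
Terminal stock prices: S_uu = 118.5, S_ud = 65.81, S_dd = 36.56
Terminal payoffs (S − K): max(63.46, 0) = 63.46, max(10.81, 0) = 10.81, max(-18.44, 0) = 0
Node u (S = 87.75): V_u = e^(−0.05)·[0.5021·63.4625 + 0.4979·10.8125] = 35.4324
Node d (S = 48.75): V_d = e^(−0.05)·[0.5021·10.8125 + 0.4979·0.0000] = 5.1644
Node 0 (S = 65): V_0 = e^(−0.05)·[0.5021·35.4324 + 0.4979·5.1644] = 19.3694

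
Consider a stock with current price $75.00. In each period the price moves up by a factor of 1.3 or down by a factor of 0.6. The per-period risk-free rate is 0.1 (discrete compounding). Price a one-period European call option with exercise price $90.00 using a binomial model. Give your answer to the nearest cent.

$4.87

Risk-neutral probability p = (1 + 0.1 − 0.6)/(1.3 − 0.6) = 0.5000/0.7000 = 0.7143
Terminal stock prices: S_u = 97.5, S_d = 45
Terminal payoffs (S − K): max(7.5, 0) = 7.5, max(-45, 0) = 0
Node 0 (S = 75): V_0 = 1/1.1·[0.7143·7.5000 + 0.2857·0.0000] = 4.8701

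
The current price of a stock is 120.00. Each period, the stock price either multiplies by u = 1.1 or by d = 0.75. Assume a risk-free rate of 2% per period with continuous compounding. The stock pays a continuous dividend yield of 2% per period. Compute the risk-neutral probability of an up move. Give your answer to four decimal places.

p = 0.7143

Per-period risk-free factor R = e^0.02 = 1.0202; dividend-adjusted growth = e^(0.02−0.02) = 1.0000.
Risk-neutral probability p = (1.0000 − 0.75)/(1.1 − 0.75) = 0.2500/0.3500 = 0.7143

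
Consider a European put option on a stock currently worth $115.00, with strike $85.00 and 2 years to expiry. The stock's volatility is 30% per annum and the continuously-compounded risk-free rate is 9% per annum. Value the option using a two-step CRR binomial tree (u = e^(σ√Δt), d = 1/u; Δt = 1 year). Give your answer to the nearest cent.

$3.22

CRR parameters: u = e^(σ√Δt) = e^(0.3·√1) = 1.3499, d = 1/u = 0.7408
Per-period rate: rΔt = 0.09·1 = 0.09, so R = e^0.09 = 1.0942
Risk-neutral probability p = (e^0.09 − 0.7408)/(1.3499 − 0.7408) = 0.3534/0.6090 = 0.5802
Terminal stock prices: S_uu = 209.5, S_ud = 115, S_dd = 63.11
Terminal payoffs (K − S): max(-124.5, 0) = 0, max(-30, 0) = 0, max(21.89, 0) = 21.89
Node u (S = 155.2): V_u = e^(−0.09)·[0.5802·0.0000 + 0.4198·0.0000] = 0.0000
Node d (S = 85.19): V_d = e^(−0.09)·[0.5802·0.0000 + 0.4198·21.8867] = 8.3975
Node 0 (S = 115): V_0 = e^(−0.09)·[0.5802·0.0000 + 0.4198·8.3975] = 3.2220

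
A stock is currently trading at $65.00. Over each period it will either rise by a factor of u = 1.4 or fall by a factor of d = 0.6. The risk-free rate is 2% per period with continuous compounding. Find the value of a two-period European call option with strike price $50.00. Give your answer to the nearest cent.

Risk-neutral probability p = (e^0.02 − 0.6)/(1.4 − 0.6) = 0.4202/0.8000 = 0.5253
Terminal stock prices: S_uu = 127.4, S_ud = 54.6, S_dd = 23.4
Terminal payoffs (S − K): max(77.4, 0) = 77.4, max(4.6, 0) = 4.6, max(-26.6, 0) = 0
Node u (S = 91): V_u = e^(−0.02)·[0.5253·77.4000 + 0.4747·4.6000] = 41.9901
Node d (S = 39): V_d = e^(−0.02)·[0.5253·4.6000 + 0.4747·0.0000] = 2.3683
Node 0 (S = 65): V_0 = e^(−0.02)·[0.5253·41.9901 + 0.4747·2.3683] = 22.7207

$22.72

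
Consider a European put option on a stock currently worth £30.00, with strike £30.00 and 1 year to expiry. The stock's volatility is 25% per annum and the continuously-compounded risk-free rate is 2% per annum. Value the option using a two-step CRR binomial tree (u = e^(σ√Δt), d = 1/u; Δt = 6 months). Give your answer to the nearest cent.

£2.33

CRR parameters: u = e^(σ√Δt) = e^(0.25·√0.5) = 1.1934, d = 1/u = 0.8380
Per-period rate: rΔt = 0.02·0.5 = 0.01, so R = e^0.01 = 1.0101
Risk-neutral probability p = (e^0.01 − 0.8380)/(1.1934 − 0.8380) = 0.1721/0.3554 = 0.4842
Terminal stock prices: S_uu = 42.72, S_ud = 30, S_dd = 21.07
Terminal payoffs (K − S): max(-12.72, 0) = 0, max(0, 0) = 0, max(8.934, 0) = 8.934
Node u (S = 35.8): V_u = e^(−0.01)·[0.4842·0.0000 + 0.5158·0.0000] = 0.0000
Node d (S = 25.14): V_d = e^(−0.01)·[0.4842·0.0000 + 0.5158·8.9343] = 4.5625
Node 0 (S = 30): V_0 = e^(−0.01)·[0.4842·0.0000 + 0.5158·4.5625] = 2.3299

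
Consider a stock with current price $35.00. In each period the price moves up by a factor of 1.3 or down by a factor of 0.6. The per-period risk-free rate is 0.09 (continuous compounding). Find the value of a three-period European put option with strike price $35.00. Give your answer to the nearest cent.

$3.14

Risk-neutral probability p = (e^0.09 − 0.6)/(1.3 − 0.6) = 0.4942/0.7000 = 0.7060
Terminal stock prices: S_uuu = 76.89, S_uud = 35.49, S_udd = 16.38, S_ddd = 7.56
Terminal payoffs (K − S): max(-41.89, 0) = 0, max(-0.49, 0) = 0, max(18.62, 0) = 18.62, max(27.44, 0) = 27.44
Node uu (S = 59.15): V_uu = e^(−0.09)·[0.7060·0.0000 + 0.2940·0.0000] = 0.0000
Node ud (S = 27.3): V_ud = e^(−0.09)·[0.7060·0.0000 + 0.2940·18.6200] = 5.0037
Node dd (S = 12.6): V_dd = e^(−0.09)·[0.7060·18.6200 + 0.2940·27.4400] = 19.3876
Node u (S = 45.5): V_u = e^(−0.09)·[0.7060·0.0000 + 0.2940·5.0037] = 1.3447
Node d (S = 21): V_d = e^(−0.09)·[0.7060·5.0037 + 0.2940·19.3876] = 8.4384
Node 0 (S = 35): V_0 = e^(−0.09)·[0.7060·1.3447 + 0.2940·8.4384] = 3.1352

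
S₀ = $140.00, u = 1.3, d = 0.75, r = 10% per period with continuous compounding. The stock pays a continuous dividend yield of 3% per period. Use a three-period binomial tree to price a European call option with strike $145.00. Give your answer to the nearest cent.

Per-period risk-free factor R = e^0.1 = 1.1052; dividend-adjusted growth = e^(0.1−0.03) = 1.0725.
Risk-neutral probability p = (1.0725 − 0.75)/(1.3 − 0.75) = 0.3225/0.5500 = 0.5864
Terminal stock prices: S_uuu = 307.6, S_uud = 177.5, S_udd = 102.4, S_ddd = 59.06
Terminal payoffs (S − K): max(162.6, 0) = 162.6, max(32.45, 0) = 32.45, max(-42.62, 0) = 0, max(-85.94, 0) = 0
Node uu (S = 236.6): V_uu = e^(−0.1)·[0.5864·162.5800 + 0.4136·32.4500] = 98.4060
Node ud (S = 136.5): V_ud = e^(−0.1)·[0.5864·32.4500 + 0.4136·0.0000] = 17.2172
Node dd (S = 78.75): V_dd = e^(−0.1)·[0.5864·0.0000 + 0.4136·0.0000] = 0.0000
Node u (S = 182): V_u = e^(−0.1)·[0.5864·98.4060 + 0.4136·17.2172] = 58.6557
Node d (S = 105): V_d = e^(−0.1)·[0.5864·17.2172 + 0.4136·0.0000] = 9.1351
Node 0 (S = 140): V_0 = e^(−0.1)·[0.5864·58.6557 + 0.4136·9.1351] = 34.5403

$34.54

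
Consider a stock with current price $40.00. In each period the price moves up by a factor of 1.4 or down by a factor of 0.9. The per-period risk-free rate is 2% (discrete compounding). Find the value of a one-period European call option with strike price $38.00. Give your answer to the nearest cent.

Risk-neutral probability p = (1 + 0.02 − 0.9)/(1.4 − 0.9) = 0.1200/0.5000 = 0.2400
Terminal stock prices: S_u = 56, S_d = 36
Terminal payoffs (S − K): max(18, 0) = 18, max(-2, 0) = 0
Node 0 (S = 40): V_0 = 1/1.02·[0.2400·18.0000 + 0.7600·0.0000] = 4.2353

$4.24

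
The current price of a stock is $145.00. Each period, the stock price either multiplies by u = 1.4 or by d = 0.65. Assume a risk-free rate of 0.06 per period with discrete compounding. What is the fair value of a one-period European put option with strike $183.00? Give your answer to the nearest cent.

$37.96

Risk-neutral probability p = (1 + 0.06 − 0.65)/(1.4 − 0.65) = 0.4100/0.7500 = 0.5467
Terminal stock prices: S_u = 203, S_d = 94.25
Terminal payoffs (K − S): max(-20, 0) = 0, max(88.75, 0) = 88.75
Node 0 (S = 145): V_0 = 1/1.06·[0.5467·0.0000 + 0.4533·88.7500] = 37.9560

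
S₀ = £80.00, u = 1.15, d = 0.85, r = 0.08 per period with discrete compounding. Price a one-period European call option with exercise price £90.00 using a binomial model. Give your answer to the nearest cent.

Risk-neutral probability p = (1 + 0.08 − 0.85)/(1.15 − 0.85) = 0.2300/0.3000 = 0.7667
Terminal stock prices: S_u = 92, S_d = 68
Terminal payoffs (S − K): max(2, 0) = 2, max(-22, 0) = 0
Node 0 (S = 80): V_0 = 1/1.08·[0.7667·2.0000 + 0.2333·0.0000] = 1.4198

£1.42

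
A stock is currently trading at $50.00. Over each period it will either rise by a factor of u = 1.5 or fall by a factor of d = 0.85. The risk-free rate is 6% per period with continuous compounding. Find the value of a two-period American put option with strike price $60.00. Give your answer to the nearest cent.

$11.11

Risk-neutral probability p = (e^0.06 − 0.85)/(1.5 − 0.85) = 0.2118/0.6500 = 0.3259
Terminal stock prices: S_uu = 112.5, S_ud = 63.75, S_dd = 36.12
Terminal payoffs (K − S): max(-52.5, 0) = 0, max(-3.75, 0) = 0, max(23.88, 0) = 23.88
Node u (S = 75): continuation = e^(−0.06)·[0.3259·0.0000 + 0.6741·0.0000] = 0.0000; exercise value = 0.0000 ≤ continuation, so V_u = 0.0000
Node d (S = 42.5): continuation = e^(−0.06)·[0.3259·0.0000 + 0.6741·23.8750] = 15.1568; exercise value = 17.5000 > continuation, so V_d = 17.5000 (exercise)
Node 0 (S = 50): continuation = e^(−0.06)·[0.3259·0.0000 + 0.6741·17.5000] = 11.1097; exercise value = 10.0000 ≤ continuation, so V_0 = 11.1097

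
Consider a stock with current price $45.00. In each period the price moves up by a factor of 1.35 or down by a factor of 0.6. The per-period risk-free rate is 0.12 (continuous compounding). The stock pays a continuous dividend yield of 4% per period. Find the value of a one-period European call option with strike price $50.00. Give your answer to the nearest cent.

$6.14

Per-period risk-free factor R = e^0.12 = 1.1275; dividend-adjusted growth = e^(0.12−0.04) = 1.0833.
Risk-neutral probability p = (1.0833 − 0.6)/(1.35 − 0.6) = 0.4833/0.7500 = 0.6444
Terminal stock prices: S_u = 60.75, S_d = 27
Terminal payoffs (S − K): max(10.75, 0) = 10.75, max(-23, 0) = 0
Node 0 (S = 45): V_0 = e^(−0.12)·[0.6444·10.7500 + 0.3556·0.0000] = 6.1438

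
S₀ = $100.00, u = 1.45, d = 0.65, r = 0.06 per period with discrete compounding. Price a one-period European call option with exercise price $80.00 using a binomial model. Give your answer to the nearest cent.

Risk-neutral probability p = (1 + 0.06 − 0.65)/(1.45 − 0.65) = 0.4100/0.8000 = 0.5125
Terminal stock prices: S_u = 145, S_d = 65
Terminal payoffs (S − K): max(65, 0) = 65, max(-15, 0) = 0
Node 0 (S = 100): V_0 = 1/1.06·[0.5125·65.0000 + 0.4875·0.0000] = 31.4269

$31.43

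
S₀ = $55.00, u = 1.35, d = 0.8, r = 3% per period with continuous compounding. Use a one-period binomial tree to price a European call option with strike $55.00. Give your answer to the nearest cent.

$7.83

Risk-neutral probability p = (e^0.03 − 0.8)/(1.35 − 0.8) = 0.2305/0.5500 = 0.4190
Terminal stock prices: S_u = 74.25, S_d = 44
Terminal payoffs (S − K): max(19.25, 0) = 19.25, max(-11, 0) = 0
Node 0 (S = 55): V_0 = e^(−0.03)·[0.4190·19.2500 + 0.5810·0.0000] = 7.8275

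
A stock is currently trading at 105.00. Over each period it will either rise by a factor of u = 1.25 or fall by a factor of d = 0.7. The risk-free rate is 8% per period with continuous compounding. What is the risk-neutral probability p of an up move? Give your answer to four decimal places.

p = 0.6969

Risk-neutral probability p = (e^0.08 − 0.7)/(1.25 − 0.7) = 0.3833/0.5500 = 0.6969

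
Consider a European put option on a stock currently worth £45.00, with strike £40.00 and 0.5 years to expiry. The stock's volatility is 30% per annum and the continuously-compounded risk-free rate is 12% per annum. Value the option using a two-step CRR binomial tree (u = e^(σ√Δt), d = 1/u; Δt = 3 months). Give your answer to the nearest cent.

£1.19

CRR parameters: u = e^(σ√Δt) = e^(0.3·√0.25) = 1.1618, d = 1/u = 0.8607
Per-period rate: rΔt = 0.12·0.25 = 0.03, so R = e^0.03 = 1.0305
Risk-neutral probability p = (e^0.03 − 0.8607)/(1.1618 − 0.8607) = 0.1697/0.3011 = 0.5637
Terminal stock prices: S_uu = 60.74, S_ud = 45, S_dd = 33.34
Terminal payoffs (K − S): max(-20.74, 0) = 0, max(-5, 0) = 0, max(6.663, 0) = 6.663
Node u (S = 52.28): V_u = e^(−0.03)·[0.5637·0.0000 + 0.4363·0.0000] = 0.0000
Node d (S = 38.73): V_d = e^(−0.03)·[0.5637·0.0000 + 0.4363·6.6632] = 2.8212
Node 0 (S = 45): V_0 = e^(−0.03)·[0.5637·0.0000 + 0.4363·2.8212] = 1.1945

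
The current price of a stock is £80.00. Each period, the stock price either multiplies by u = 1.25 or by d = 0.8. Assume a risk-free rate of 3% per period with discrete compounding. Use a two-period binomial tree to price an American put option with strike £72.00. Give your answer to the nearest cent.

Risk-neutral probability p = (1 + 0.03 − 0.8)/(1.25 − 0.8) = 0.2300/0.4500 = 0.5111
Terminal stock prices: S_uu = 125, S_ud = 80, S_dd = 51.2
Terminal payoffs (K − S): max(-53, 0) = 0, max(-8, 0) = 0, max(20.8, 0) = 20.8
Node u (S = 100): continuation = 1/1.03·[0.5111·0.0000 + 0.4889·0.0000] = 0.0000; exercise value = 0.0000 ≤ continuation, so V_u = 0.0000
Node d (S = 64): continuation = 1/1.03·[0.5111·0.0000 + 0.4889·20.8000] = 9.8727; exercise value = 8.0000 ≤ continuation, so V_d = 9.8727
Node 0 (S = 80): continuation = 1/1.03·[0.5111·0.0000 + 0.4889·9.8727] = 4.6861; exercise value = 0.0000 ≤ continuation, so V_0 = 4.6861

£4.69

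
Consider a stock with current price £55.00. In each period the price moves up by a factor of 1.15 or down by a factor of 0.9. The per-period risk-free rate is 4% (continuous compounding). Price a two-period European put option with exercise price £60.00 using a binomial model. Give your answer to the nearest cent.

£4.12

Risk-neutral probability p = (e^0.04 − 0.9)/(1.15 − 0.9) = 0.1408/0.2500 = 0.5632
Terminal stock prices: S_uu = 72.74, S_ud = 56.92, S_dd = 44.55
Terminal payoffs (K − S): max(-12.74, 0) = 0, max(3.075, 0) = 3.075, max(15.45, 0) = 15.45
Node u (S = 63.25): V_u = e^(−0.04)·[0.5632·0.0000 + 0.4368·3.0750] = 1.2904
Node d (S = 49.5): V_d = e^(−0.04)·[0.5632·3.0750 + 0.4368·15.4500] = 8.1474
Node 0 (S = 55): V_0 = e^(−0.04)·[0.5632·1.2904 + 0.4368·8.1474] = 4.1172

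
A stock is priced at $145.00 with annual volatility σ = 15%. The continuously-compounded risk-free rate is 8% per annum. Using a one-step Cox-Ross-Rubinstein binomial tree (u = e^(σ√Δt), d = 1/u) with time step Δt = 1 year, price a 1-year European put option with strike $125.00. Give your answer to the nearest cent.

$0.05

CRR parameters: u = e^(σ√Δt) = e^(0.15·√1) = 1.1618, d = 1/u = 0.8607
Per-period rate: rΔt = 0.08·1 = 0.08, so R = e^0.08 = 1.0833
Risk-neutral probability p = (e^0.08 − 0.8607)/(1.1618 − 0.8607) = 0.2226/0.3011 = 0.7392
Terminal stock prices: S_u = 168.5, S_d = 124.8
Terminal payoffs (K − S): max(-43.47, 0) = 0, max(0.1973, 0) = 0.1973
Node 0 (S = 145): V_0 = e^(−0.08)·[0.7392·0.0000 + 0.2608·0.1973] = 0.0475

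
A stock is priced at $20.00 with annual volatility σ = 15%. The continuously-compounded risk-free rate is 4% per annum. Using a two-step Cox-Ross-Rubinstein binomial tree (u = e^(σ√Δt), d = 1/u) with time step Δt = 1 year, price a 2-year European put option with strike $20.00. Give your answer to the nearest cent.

$0.77

CRR parameters: u = e^(σ√Δt) = e^(0.15·√1) = 1.1618, d = 1/u = 0.8607
Per-period rate: rΔt = 0.04·1 = 0.04, so R = e^0.04 = 1.0408
Risk-neutral probability p = (e^0.04 − 0.8607)/(1.1618 − 0.8607) = 0.1801/0.3011 = 0.5981
Terminal stock prices: S_uu = 27, S_ud = 20, S_dd = 14.82
Terminal payoffs (K − S): max(-6.997, 0) = 0, max(0, 0) = 0, max(5.184, 0) = 5.184
Node u (S = 23.24): V_u = e^(−0.04)·[0.5981·0.0000 + 0.4019·0.0000] = 0.0000
Node d (S = 17.21): V_d = e^(−0.04)·[0.5981·0.0000 + 0.4019·5.1836] = 2.0016
Node 0 (S = 20): V_0 = e^(−0.04)·[0.5981·0.0000 + 0.4019·2.0016] = 0.7729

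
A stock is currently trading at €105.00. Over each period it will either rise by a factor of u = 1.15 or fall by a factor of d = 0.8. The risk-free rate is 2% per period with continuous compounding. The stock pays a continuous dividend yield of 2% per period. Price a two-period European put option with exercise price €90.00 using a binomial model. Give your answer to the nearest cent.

€4.02

Per-period risk-free factor R = e^0.02 = 1.0202; dividend-adjusted growth = e^(0.02−0.02) = 1.0000.
Risk-neutral probability p = (1.0000 − 0.8)/(1.15 − 0.8) = 0.2000/0.3500 = 0.5714
Terminal stock prices: S_uu = 138.9, S_ud = 96.6, S_dd = 67.2
Terminal payoffs (K − S): max(-48.86, 0) = 0, max(-6.6, 0) = 0, max(22.8, 0) = 22.8
Node u (S = 120.7): V_u = e^(−0.02)·[0.5714·0.0000 + 0.4286·0.0000] = 0.0000
Node d (S = 84): V_d = e^(−0.02)·[0.5714·0.0000 + 0.4286·22.8000] = 9.5779
Node 0 (S = 105): V_0 = e^(−0.02)·[0.5714·0.0000 + 0.4286·9.5779] = 4.0236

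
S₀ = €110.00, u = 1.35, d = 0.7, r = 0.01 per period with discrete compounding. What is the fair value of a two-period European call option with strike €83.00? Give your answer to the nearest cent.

Risk-neutral probability p = (1 + 0.01 − 0.7)/(1.35 − 0.7) = 0.3100/0.6500 = 0.4769
Terminal stock prices: S_uu = 200.5, S_ud = 103.9, S_dd = 53.9
Terminal payoffs (S − K): max(117.5, 0) = 117.5, max(20.95, 0) = 20.95, max(-29.1, 0) = 0
Node u (S = 148.5): V_u = 1/1.01·[0.4769·117.4750 + 0.5231·20.9500] = 66.3218
Node d (S = 77): V_d = 1/1.01·[0.4769·20.9500 + 0.5231·0.0000] = 9.8926
Node 0 (S = 110): V_0 = 1/1.01·[0.4769·66.3218 + 0.5231·9.8926] = 36.4406

€36.44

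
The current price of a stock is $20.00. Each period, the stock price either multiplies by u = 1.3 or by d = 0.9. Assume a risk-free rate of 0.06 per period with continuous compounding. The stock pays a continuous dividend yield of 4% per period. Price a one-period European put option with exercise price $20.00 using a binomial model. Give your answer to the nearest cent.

Per-period risk-free factor R = e^0.06 = 1.0618; dividend-adjusted growth = e^(0.06−0.04) = 1.0202.
Risk-neutral probability p = (1.0202 − 0.9)/(1.3 − 0.9) = 0.1202/0.4000 = 0.3005
Terminal stock prices: S_u = 26, S_d = 18
Terminal payoffs (K − S): max(-6, 0) = 0, max(2, 0) = 2
Node 0 (S = 20): V_0 = e^(−0.06)·[0.3005·0.0000 + 0.6995·2.0000] = 1.3175

$1.32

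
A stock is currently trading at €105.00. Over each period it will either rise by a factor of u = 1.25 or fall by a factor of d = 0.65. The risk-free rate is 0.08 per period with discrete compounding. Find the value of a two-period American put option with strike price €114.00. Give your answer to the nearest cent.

Risk-neutral probability p = (1 + 0.08 − 0.65)/(1.25 − 0.65) = 0.4300/0.6000 = 0.7167
Terminal stock prices: S_uu = 164.1, S_ud = 85.31, S_dd = 44.36
Terminal payoffs (K − S): max(-50.06, 0) = 0, max(28.69, 0) = 28.69, max(69.64, 0) = 69.64
Node u (S = 131.2): continuation = 1/1.08·[0.7167·0.0000 + 0.2833·28.6875] = 7.5260; exercise value = 0.0000 ≤ continuation, so V_u = 7.5260
Node d (S = 68.25): continuation = 1/1.08·[0.7167·28.6875 + 0.2833·69.6375] = 37.3056; exercise value = 45.7500 > continuation, so V_d = 45.7500 (exercise)
Node 0 (S = 105): continuation = 1/1.08·[0.7167·7.5260 + 0.2833·45.7500] = 16.9964; exercise value = 9.0000 ≤ continuation, so V_0 = 16.9964

€17.00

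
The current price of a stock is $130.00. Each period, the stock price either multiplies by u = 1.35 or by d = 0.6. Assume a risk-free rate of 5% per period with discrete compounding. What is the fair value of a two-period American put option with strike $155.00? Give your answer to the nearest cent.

$40.15

Risk-neutral probability p = (1 + 0.05 − 0.6)/(1.35 − 0.6) = 0.4500/0.7500 = 0.6000
Terminal stock prices: S_uu = 236.9, S_ud = 105.3, S_dd = 46.8
Terminal payoffs (K − S): max(-81.93, 0) = 0, max(49.7, 0) = 49.7, max(108.2, 0) = 108.2
Node u (S = 175.5): continuation = 1/1.05·[0.6000·0.0000 + 0.4000·49.7000] = 18.9333; exercise value = 0.0000 ≤ continuation, so V_u = 18.9333
Node d (S = 78): continuation = 1/1.05·[0.6000·49.7000 + 0.4000·108.2000] = 69.6190; exercise value = 77.0000 > continuation, so V_d = 77.0000 (exercise)
Node 0 (S = 130): continuation = 1/1.05·[0.6000·18.9333 + 0.4000·77.0000] = 40.1524; exercise value = 25.0000 ≤ continuation, so V_0 = 40.1524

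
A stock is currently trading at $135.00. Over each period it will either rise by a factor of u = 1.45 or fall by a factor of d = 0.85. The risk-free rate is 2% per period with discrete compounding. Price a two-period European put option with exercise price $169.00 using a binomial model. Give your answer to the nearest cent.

Risk-neutral probability p = (1 + 0.02 − 0.85)/(1.45 − 0.85) = 0.1700/0.6000 = 0.2833
Terminal stock prices: S_uu = 283.8, S_ud = 166.4, S_dd = 97.54
Terminal payoffs (K − S): max(-114.8, 0) = 0, max(2.613, 0) = 2.613, max(71.46, 0) = 71.46
Node u (S = 195.8): V_u = 1/1.02·[0.2833·0.0000 + 0.7167·2.6125] = 1.8356
Node d (S = 114.8): V_d = 1/1.02·[0.2833·2.6125 + 0.7167·71.4625] = 50.9363
Node 0 (S = 135): V_0 = 1/1.02·[0.2833·1.8356 + 0.7167·50.9363] = 36.2984

$36.30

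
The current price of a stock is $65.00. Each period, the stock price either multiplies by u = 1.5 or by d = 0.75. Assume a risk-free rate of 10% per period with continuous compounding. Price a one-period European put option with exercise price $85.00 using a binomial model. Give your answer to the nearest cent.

$17.27

Risk-neutral probability p = (e^0.1 − 0.75)/(1.5 − 0.75) = 0.3552/0.7500 = 0.4736
Terminal stock prices: S_u = 97.5, S_d = 48.75
Terminal payoffs (K − S): max(-12.5, 0) = 0, max(36.25, 0) = 36.25
Node 0 (S = 65): V_0 = e^(−0.1)·[0.4736·0.0000 + 0.5264·36.2500] = 17.2674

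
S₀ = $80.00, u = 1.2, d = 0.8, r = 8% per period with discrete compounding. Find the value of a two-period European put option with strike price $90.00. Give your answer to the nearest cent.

Risk-neutral probability p = (1 + 0.08 − 0.8)/(1.2 − 0.8) = 0.2800/0.4000 = 0.7000
Terminal stock prices: S_uu = 115.2, S_ud = 76.8, S_dd = 51.2
Terminal payoffs (K − S): max(-25.2, 0) = 0, max(13.2, 0) = 13.2, max(38.8, 0) = 38.8
Node u (S = 96): V_u = 1/1.08·[0.7000·0.0000 + 0.3000·13.2000] = 3.6667
Node d (S = 64): V_d = 1/1.08·[0.7000·13.2000 + 0.3000·38.8000] = 19.3333
Node 0 (S = 80): V_0 = 1/1.08·[0.7000·3.6667 + 0.3000·19.3333] = 7.7469

$7.75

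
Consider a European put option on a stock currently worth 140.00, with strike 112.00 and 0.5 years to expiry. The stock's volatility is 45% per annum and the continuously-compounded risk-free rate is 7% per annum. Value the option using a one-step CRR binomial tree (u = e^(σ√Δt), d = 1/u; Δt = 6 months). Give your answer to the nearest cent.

5.14

CRR parameters: u = e^(σ√Δt) = e^(0.45·√0.5) = 1.3746, d = 1/u = 0.7275
Per-period rate: rΔt = 0.07·0.5 = 0.035, so R = e^0.035 = 1.0356
Risk-neutral probability p = (e^0.035 − 0.7275)/(1.3746 − 0.7275) = 0.3082/0.6472 = 0.4762
Terminal stock prices: S_u = 192.5, S_d = 101.8
Terminal payoffs (K − S): max(-80.45, 0) = 0, max(10.16, 0) = 10.16
Node 0 (S = 140): V_0 = e^(−0.035)·[0.4762·0.0000 + 0.5238·10.1558] = 5.1371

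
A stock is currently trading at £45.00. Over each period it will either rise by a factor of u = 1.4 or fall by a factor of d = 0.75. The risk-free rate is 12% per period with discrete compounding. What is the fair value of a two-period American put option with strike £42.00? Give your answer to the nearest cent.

Risk-neutral probability p = (1 + 0.12 − 0.75)/(1.4 − 0.75) = 0.3700/0.6500 = 0.5692
Terminal stock prices: S_uu = 88.2, S_ud = 47.25, S_dd = 25.31
Terminal payoffs (K − S): max(-46.2, 0) = 0, max(-5.25, 0) = 0, max(16.69, 0) = 16.69
Node u (S = 63): continuation = 1/1.12·[0.5692·0.0000 + 0.4308·0.0000] = 0.0000; exercise value = 0.0000 ≤ continuation, so V_u = 0.0000
Node d (S = 33.75): continuation = 1/1.12·[0.5692·0.0000 + 0.4308·16.6875] = 6.4183; exercise value = 8.2500 > continuation, so V_d = 8.2500 (exercise)
Node 0 (S = 45): continuation = 1/1.12·[0.5692·0.0000 + 0.4308·8.2500] = 3.1731; exercise value = 0.0000 ≤ continuation, so V_0 = 3.1731

£3.17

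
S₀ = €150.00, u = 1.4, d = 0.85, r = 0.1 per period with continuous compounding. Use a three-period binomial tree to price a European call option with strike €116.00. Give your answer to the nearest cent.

Risk-neutral probability p = (e^0.1 − 0.85)/(1.4 − 0.85) = 0.2552/0.5500 = 0.4639
Terminal stock prices: S_uuu = 411.6, S_uud = 249.9, S_udd = 151.7, S_ddd = 92.12
Terminal payoffs (S − K): max(295.6, 0) = 295.6, max(133.9, 0) = 133.9, max(35.72, 0) = 35.72, max(-23.88, 0) = 0
Node uu (S = 294): V_uu = e^(−0.1)·[0.4639·295.6000 + 0.5361·133.9000] = 189.0389
Node ud (S = 178.5): V_ud = e^(−0.1)·[0.4639·133.9000 + 0.5361·35.7250] = 73.5389
Node dd (S = 108.4): V_dd = e^(−0.1)·[0.4639·35.7250 + 0.5361·0.0000] = 14.9972
Node u (S = 210): V_u = e^(−0.1)·[0.4639·189.0389 + 0.5361·73.5389] = 115.0272
Node d (S = 127.5): V_d = e^(−0.1)·[0.4639·73.5389 + 0.5361·14.9972] = 38.1456
Node 0 (S = 150): V_0 = e^(−0.1)·[0.4639·115.0272 + 0.5361·38.1456] = 66.7902

€66.79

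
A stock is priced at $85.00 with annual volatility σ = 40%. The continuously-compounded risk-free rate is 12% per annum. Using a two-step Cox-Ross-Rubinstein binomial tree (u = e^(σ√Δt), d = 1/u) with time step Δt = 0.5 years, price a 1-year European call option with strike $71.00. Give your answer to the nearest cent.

CRR parameters: u = e^(σ√Δt) = e^(0.4·√0.5) = 1.3269, d = 1/u = 0.7536
Per-period rate: rΔt = 0.12·0.5 = 0.06, so R = e^0.06 = 1.0618
Risk-neutral probability p = (e^0.06 − 0.7536)/(1.3269 − 0.7536) = 0.3082/0.5733 = 0.5376
Terminal stock prices: S_uu = 149.7, S_ud = 85, S_dd = 48.28
Terminal payoffs (S − K): max(78.66, 0) = 78.66, max(14, 0) = 14, max(-22.72, 0) = 0
Node u (S = 112.8): V_u = e^(−0.06)·[0.5376·78.6556 + 0.4624·14.0000] = 45.9209
Node d (S = 64.06): V_d = e^(−0.06)·[0.5376·14.0000 + 0.4624·0.0000] = 7.0884
Node 0 (S = 85): V_0 = e^(−0.06)·[0.5376·45.9209 + 0.4624·7.0884] = 26.3372

$26.34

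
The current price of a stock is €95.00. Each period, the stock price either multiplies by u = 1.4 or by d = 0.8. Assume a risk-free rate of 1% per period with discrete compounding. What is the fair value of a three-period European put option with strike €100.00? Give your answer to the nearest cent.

Risk-neutral probability p = (1 + 0.01 − 0.8)/(1.4 − 0.8) = 0.2100/0.6000 = 0.3500
Terminal stock prices: S_uuu = 260.7, S_uud = 149, S_udd = 85.12, S_ddd = 48.64
Terminal payoffs (K − S): max(-160.7, 0) = 0, max(-48.96, 0) = 0, max(14.88, 0) = 14.88, max(51.36, 0) = 51.36
Node uu (S = 186.2): V_uu = 1/1.01·[0.3500·0.0000 + 0.6500·0.0000] = 0.0000
Node ud (S = 106.4): V_ud = 1/1.01·[0.3500·0.0000 + 0.6500·14.8800] = 9.5762
Node dd (S = 60.8): V_dd = 1/1.01·[0.3500·14.8800 + 0.6500·51.3600] = 38.2099
Node u (S = 133): V_u = 1/1.01·[0.3500·0.0000 + 0.6500·9.5762] = 6.1629
Node d (S = 76): V_d = 1/1.01·[0.3500·9.5762 + 0.6500·38.2099] = 27.9090
Node 0 (S = 95): V_0 = 1/1.01·[0.3500·6.1629 + 0.6500·27.9090] = 20.0969

€20.10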